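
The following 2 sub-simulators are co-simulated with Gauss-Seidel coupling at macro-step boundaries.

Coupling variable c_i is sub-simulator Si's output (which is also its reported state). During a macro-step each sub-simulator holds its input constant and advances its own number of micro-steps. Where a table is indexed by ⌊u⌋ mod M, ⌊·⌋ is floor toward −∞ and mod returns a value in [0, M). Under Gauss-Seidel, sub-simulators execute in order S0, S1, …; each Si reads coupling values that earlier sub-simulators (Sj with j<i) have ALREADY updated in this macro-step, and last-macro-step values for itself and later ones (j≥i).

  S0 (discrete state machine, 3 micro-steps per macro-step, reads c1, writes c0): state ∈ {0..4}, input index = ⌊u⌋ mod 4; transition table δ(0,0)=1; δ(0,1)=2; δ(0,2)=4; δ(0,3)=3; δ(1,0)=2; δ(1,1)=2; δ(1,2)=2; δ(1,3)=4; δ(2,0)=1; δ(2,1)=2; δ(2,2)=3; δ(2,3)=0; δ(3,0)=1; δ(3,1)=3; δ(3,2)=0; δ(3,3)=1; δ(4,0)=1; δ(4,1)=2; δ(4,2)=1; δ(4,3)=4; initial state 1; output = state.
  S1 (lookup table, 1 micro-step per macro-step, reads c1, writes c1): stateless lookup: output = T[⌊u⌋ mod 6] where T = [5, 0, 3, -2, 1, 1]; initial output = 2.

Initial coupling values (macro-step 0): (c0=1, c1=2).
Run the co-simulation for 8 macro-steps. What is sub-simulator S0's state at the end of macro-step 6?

S0 state at macro-step 6 = 2

macro 1: S0 reads c1=2 → after 3×micro: 0; S1 reads c1=2 → after 1×micro: 3 ⇒ (c0=0, c1=3)
macro 2: S0 reads c1=3 → after 3×micro: 4; S1 reads c1=3 → after 1×micro: -2 ⇒ (c0=4, c1=-2)
macro 3: S0 reads c1=-2 → after 3×micro: 3; S1 reads c1=-2 → after 1×micro: 1 ⇒ (c0=3, c1=1)
macro 4: S0 reads c1=1 → after 3×micro: 3; S1 reads c1=1 → after 1×micro: 0 ⇒ (c0=3, c1=0)
macro 5: S0 reads c1=0 → after 3×micro: 1; S1 reads c1=0 → after 1×micro: 5 ⇒ (c0=1, c1=5)
macro 6: S0 reads c1=5 → after 3×micro: 2; S1 reads c1=5 → after 1×micro: 1 ⇒ (c0=2, c1=1)
macro 7: S0 reads c1=1 → after 3×micro: 2; S1 reads c1=1 → after 1×micro: 0 ⇒ (c0=2, c1=0)
macro 8: S0 reads c1=0 → after 3×micro: 1; S1 reads c1=0 → after 1×micro: 5 ⇒ (c0=1, c1=5)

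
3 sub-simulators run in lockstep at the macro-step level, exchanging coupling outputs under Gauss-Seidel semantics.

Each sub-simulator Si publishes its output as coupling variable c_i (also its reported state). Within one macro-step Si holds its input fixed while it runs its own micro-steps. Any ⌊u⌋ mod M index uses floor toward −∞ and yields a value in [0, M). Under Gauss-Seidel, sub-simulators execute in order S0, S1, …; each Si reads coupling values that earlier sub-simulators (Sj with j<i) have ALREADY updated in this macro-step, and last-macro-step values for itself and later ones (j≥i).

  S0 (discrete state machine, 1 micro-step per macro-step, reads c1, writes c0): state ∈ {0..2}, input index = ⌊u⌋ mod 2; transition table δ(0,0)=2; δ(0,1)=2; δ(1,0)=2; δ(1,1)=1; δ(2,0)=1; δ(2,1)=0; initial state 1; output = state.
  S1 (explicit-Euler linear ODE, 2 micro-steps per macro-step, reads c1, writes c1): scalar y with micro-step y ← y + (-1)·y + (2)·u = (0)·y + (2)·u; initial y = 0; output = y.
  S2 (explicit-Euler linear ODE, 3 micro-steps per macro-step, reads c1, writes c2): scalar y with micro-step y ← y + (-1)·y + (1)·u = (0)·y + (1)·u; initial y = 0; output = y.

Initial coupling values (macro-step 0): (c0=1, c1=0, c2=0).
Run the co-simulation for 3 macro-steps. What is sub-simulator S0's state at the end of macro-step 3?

macro 1: S0 reads c1=0 → after 1×micro: 2; S1 reads c1=0 → after 2×micro: 0; S2 reads c1=0 → after 3×micro: 0 ⇒ (c0=2, c1=0, c2=0)
macro 2: S0 reads c1=0 → after 1×micro: 1; S1 reads c1=0 → after 2×micro: 0; S2 reads c1=0 → after 3×micro: 0 ⇒ (c0=1, c1=0, c2=0)
macro 3: S0 reads c1=0 → after 1×micro: 2; S1 reads c1=0 → after 2×micro: 0; S2 reads c1=0 → after 3×micro: 0 ⇒ (c0=2, c1=0, c2=0)

S0 state at macro-step 3 = 2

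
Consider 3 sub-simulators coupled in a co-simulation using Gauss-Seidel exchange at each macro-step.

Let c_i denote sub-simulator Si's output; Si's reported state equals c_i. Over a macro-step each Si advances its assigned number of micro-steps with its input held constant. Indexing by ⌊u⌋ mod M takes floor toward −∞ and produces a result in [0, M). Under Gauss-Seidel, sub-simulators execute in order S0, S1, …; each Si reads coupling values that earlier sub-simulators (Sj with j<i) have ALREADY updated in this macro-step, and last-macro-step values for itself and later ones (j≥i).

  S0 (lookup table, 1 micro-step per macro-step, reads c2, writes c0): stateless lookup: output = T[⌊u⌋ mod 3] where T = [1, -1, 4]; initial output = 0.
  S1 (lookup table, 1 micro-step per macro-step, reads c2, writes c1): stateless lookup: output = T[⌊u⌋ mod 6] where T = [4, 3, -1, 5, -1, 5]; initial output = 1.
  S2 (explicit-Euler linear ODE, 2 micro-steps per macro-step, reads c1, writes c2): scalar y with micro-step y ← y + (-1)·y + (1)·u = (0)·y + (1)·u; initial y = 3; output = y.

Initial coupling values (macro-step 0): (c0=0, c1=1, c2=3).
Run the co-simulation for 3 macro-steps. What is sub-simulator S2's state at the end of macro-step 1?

macro 1: S0 reads c2=3 → after 1×micro: 1; S1 reads c2=3 → after 1×micro: 5; S2 reads c1=5 → after 2×micro: 5 ⇒ (c0=1, c1=5, c2=5)
macro 2: S0 reads c2=5 → after 1×micro: 4; S1 reads c2=5 → after 1×micro: 5; S2 reads c1=5 → after 2×micro: 5 ⇒ (c0=4, c1=5, c2=5)
macro 3: S0 reads c2=5 → after 1×micro: 4; S1 reads c2=5 → after 1×micro: 5; S2 reads c1=5 → after 2×micro: 5 ⇒ (c0=4, c1=5, c2=5)

S2 state at macro-step 1 = 5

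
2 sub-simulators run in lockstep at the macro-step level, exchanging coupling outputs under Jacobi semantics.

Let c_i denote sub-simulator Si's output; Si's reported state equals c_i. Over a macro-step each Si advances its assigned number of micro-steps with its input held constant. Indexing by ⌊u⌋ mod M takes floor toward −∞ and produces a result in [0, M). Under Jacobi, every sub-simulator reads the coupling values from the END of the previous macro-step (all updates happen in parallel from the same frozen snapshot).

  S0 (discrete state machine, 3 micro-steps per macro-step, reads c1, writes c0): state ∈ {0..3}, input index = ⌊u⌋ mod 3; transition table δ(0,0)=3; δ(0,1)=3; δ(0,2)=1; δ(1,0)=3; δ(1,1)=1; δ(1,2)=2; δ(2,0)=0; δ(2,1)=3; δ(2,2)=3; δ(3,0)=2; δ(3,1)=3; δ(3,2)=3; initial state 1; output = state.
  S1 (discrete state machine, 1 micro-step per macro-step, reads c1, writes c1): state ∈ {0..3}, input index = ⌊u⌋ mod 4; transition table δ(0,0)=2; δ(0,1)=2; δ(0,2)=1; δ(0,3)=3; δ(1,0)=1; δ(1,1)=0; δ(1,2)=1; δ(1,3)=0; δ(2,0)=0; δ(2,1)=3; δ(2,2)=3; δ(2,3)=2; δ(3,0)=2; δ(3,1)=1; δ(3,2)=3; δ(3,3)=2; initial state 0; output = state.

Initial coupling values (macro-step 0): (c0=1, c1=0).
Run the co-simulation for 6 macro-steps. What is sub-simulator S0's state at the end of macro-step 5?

S0 state at macro-step 5 = 3

macro 1: S0 reads c1=0 → after 3×micro: 0; S1 reads c1=0 → after 1×micro: 2 ⇒ (c0=0, c1=2)
macro 2: S0 reads c1=2 → after 3×micro: 3; S1 reads c1=2 → after 1×micro: 3 ⇒ (c0=3, c1=3)
macro 3: S0 reads c1=3 → after 3×micro: 3; S1 reads c1=3 → after 1×micro: 2 ⇒ (c0=3, c1=2)
macro 4: S0 reads c1=2 → after 3×micro: 3; S1 reads c1=2 → after 1×micro: 3 ⇒ (c0=3, c1=3)
macro 5: S0 reads c1=3 → after 3×micro: 3; S1 reads c1=3 → after 1×micro: 2 ⇒ (c0=3, c1=2)
macro 6: S0 reads c1=2 → after 3×micro: 3; S1 reads c1=2 → after 1×micro: 3 ⇒ (c0=3, c1=3)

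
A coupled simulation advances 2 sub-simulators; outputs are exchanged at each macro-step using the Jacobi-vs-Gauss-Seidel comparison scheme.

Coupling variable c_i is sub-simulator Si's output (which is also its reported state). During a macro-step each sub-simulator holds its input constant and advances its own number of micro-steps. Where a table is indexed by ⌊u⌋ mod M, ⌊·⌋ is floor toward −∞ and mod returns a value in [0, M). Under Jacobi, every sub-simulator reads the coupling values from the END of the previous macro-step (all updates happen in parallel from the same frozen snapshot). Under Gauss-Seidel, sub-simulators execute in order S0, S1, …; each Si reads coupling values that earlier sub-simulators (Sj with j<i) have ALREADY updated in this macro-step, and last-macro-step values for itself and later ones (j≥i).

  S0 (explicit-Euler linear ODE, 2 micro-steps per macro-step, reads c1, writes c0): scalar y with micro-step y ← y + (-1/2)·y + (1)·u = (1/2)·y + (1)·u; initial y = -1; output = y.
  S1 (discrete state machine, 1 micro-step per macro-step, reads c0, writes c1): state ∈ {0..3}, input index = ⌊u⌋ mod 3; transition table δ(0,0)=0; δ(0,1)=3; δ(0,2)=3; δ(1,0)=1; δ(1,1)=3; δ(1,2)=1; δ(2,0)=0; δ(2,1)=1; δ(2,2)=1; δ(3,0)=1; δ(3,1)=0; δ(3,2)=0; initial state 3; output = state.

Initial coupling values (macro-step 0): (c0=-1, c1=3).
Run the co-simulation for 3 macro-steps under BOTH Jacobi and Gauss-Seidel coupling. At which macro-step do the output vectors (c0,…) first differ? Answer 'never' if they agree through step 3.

first divergence at macro-step: never

[Jacobi] macro 1: S0 reads c1=3 → after 2×micro: 17/4; S1 reads c0=-1 → after 1×micro: 0 ⇒ (c0=17/4, c1=0)
[Jacobi] macro 2: S0 reads c1=0 → after 2×micro: 17/16; S1 reads c0=17/4 → after 1×micro: 3 ⇒ (c0=17/16, c1=3)
[Jacobi] macro 3: S0 reads c1=3 → after 2×micro: 305/64; S1 reads c0=17/16 → after 1×micro: 0 ⇒ (c0=305/64, c1=0)
[Gauss-Seidel] macro 1: S0 reads c1=3 → after 2×micro: 17/4; S1 reads c0=17/4 → after 1×micro: 0 ⇒ (c0=17/4, c1=0)
[Gauss-Seidel] macro 2: S0 reads c1=0 → after 2×micro: 17/16; S1 reads c0=17/16 → after 1×micro: 3 ⇒ (c0=17/16, c1=3)
[Gauss-Seidel] macro 3: S0 reads c1=3 → after 2×micro: 305/64; S1 reads c0=305/64 → after 1×micro: 0 ⇒ (c0=305/64, c1=0)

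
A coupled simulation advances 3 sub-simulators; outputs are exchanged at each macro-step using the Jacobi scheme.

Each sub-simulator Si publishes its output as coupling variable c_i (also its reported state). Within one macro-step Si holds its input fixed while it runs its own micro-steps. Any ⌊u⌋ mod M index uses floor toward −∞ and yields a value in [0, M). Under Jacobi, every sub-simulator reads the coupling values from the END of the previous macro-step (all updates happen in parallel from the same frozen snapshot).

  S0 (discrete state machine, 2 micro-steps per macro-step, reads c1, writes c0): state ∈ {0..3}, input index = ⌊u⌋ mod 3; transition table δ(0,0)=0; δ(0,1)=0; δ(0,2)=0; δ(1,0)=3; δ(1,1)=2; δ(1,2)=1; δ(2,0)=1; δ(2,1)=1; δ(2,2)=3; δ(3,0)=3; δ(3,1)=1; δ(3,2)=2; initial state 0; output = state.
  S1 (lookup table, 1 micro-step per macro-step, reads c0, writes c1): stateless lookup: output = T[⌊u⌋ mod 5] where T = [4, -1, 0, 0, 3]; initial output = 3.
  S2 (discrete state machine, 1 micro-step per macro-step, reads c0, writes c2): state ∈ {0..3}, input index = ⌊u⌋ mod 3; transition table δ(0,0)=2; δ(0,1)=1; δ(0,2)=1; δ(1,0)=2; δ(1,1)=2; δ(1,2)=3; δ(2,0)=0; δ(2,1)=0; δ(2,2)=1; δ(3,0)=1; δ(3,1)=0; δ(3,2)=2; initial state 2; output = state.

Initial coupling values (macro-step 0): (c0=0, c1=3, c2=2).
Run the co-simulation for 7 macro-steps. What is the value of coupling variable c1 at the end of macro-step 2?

c1 at macro-step 2 = 4

macro 1: S0 reads c1=3 → after 2×micro: 0; S1 reads c0=0 → after 1×micro: 4; S2 reads c0=0 → after 1×micro: 0 ⇒ (c0=0, c1=4, c2=0)
macro 2: S0 reads c1=4 → after 2×micro: 0; S1 reads c0=0 → after 1×micro: 4; S2 reads c0=0 → after 1×micro: 2 ⇒ (c0=0, c1=4, c2=2)
macro 3: S0 reads c1=4 → after 2×micro: 0; S1 reads c0=0 → after 1×micro: 4; S2 reads c0=0 → after 1×micro: 0 ⇒ (c0=0, c1=4, c2=0)
macro 4: S0 reads c1=4 → after 2×micro: 0; S1 reads c0=0 → after 1×micro: 4; S2 reads c0=0 → after 1×micro: 2 ⇒ (c0=0, c1=4, c2=2)
macro 5: S0 reads c1=4 → after 2×micro: 0; S1 reads c0=0 → after 1×micro: 4; S2 reads c0=0 → after 1×micro: 0 ⇒ (c0=0, c1=4, c2=0)
macro 6: S0 reads c1=4 → after 2×micro: 0; S1 reads c0=0 → after 1×micro: 4; S2 reads c0=0 → after 1×micro: 2 ⇒ (c0=0, c1=4, c2=2)
macro 7: S0 reads c1=4 → after 2×micro: 0; S1 reads c0=0 → after 1×micro: 4; S2 reads c0=0 → after 1×micro: 0 ⇒ (c0=0, c1=4, c2=0)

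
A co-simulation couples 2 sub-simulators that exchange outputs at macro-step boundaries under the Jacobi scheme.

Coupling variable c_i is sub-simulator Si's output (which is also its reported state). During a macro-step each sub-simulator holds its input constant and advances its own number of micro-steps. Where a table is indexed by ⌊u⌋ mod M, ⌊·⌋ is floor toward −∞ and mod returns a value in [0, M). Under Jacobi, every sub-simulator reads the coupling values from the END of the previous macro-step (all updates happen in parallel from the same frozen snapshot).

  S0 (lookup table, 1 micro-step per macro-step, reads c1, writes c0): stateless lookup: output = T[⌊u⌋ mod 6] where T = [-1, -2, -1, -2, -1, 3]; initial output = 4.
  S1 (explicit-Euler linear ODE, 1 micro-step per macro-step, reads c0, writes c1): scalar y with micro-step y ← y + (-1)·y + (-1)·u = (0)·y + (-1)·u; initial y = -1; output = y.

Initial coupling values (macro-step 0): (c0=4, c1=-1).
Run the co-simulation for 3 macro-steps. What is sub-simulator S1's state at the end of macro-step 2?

macro 1: S0 reads c1=-1 → after 1×micro: 3; S1 reads c0=4 → after 1×micro: -4 ⇒ (c0=3, c1=-4)
macro 2: S0 reads c1=-4 → after 1×micro: -1; S1 reads c0=3 → after 1×micro: -3 ⇒ (c0=-1, c1=-3)
macro 3: S0 reads c1=-3 → after 1×micro: -2; S1 reads c0=-1 → after 1×micro: 1 ⇒ (c0=-2, c1=1)

S1 state at macro-step 2 = -3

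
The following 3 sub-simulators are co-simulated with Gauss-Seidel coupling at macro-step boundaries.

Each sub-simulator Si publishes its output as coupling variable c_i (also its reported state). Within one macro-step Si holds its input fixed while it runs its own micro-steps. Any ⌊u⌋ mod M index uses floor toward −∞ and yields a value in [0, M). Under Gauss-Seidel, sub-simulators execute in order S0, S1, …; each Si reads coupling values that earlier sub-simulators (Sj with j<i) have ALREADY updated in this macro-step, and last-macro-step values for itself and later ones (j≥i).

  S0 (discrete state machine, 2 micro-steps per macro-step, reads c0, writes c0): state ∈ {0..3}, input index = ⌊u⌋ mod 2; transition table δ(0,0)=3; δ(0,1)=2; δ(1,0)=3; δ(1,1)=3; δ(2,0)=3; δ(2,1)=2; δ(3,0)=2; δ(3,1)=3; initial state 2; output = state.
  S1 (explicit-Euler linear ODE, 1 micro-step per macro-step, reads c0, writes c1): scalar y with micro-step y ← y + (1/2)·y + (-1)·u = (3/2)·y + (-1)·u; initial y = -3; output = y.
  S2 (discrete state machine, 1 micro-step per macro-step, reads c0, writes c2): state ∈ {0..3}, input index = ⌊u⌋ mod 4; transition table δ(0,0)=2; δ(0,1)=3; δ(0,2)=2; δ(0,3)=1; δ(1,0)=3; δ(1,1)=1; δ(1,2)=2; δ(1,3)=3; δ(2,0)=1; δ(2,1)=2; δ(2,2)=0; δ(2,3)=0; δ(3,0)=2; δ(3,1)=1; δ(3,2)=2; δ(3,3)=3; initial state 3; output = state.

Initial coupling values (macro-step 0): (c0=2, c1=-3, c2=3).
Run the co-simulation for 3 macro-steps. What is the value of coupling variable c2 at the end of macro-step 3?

c2 at macro-step 3 = 2

macro 1: S0 reads c0=2 → after 2×micro: 2; S1 reads c0=2 → after 1×micro: -13/2; S2 reads c0=2 → after 1×micro: 2 ⇒ (c0=2, c1=-13/2, c2=2)
macro 2: S0 reads c0=2 → after 2×micro: 2; S1 reads c0=2 → after 1×micro: -47/4; S2 reads c0=2 → after 1×micro: 0 ⇒ (c0=2, c1=-47/4, c2=0)
macro 3: S0 reads c0=2 → after 2×micro: 2; S1 reads c0=2 → after 1×micro: -157/8; S2 reads c0=2 → after 1×micro: 2 ⇒ (c0=2, c1=-157/8, c2=2)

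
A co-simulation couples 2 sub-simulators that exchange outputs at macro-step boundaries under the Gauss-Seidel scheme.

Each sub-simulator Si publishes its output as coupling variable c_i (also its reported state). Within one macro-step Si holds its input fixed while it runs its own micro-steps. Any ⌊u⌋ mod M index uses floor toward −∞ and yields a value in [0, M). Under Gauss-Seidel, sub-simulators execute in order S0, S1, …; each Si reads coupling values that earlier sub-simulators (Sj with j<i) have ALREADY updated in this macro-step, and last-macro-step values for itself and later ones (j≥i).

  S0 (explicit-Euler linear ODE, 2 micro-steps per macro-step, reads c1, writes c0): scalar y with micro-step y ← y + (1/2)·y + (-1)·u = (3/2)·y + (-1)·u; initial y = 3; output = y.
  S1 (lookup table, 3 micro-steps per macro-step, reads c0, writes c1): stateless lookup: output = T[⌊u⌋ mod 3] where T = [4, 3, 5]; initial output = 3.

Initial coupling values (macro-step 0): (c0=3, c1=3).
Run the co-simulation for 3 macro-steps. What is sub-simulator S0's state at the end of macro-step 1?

S0 state at macro-step 1 = -3/4

macro 1: S0 reads c1=3 → after 2×micro: -3/4; S1 reads c0=-3/4 → after 3×micro: 5 ⇒ (c0=-3/4, c1=5)
macro 2: S0 reads c1=5 → after 2×micro: -227/16; S1 reads c0=-227/16 → after 3×micro: 4 ⇒ (c0=-227/16, c1=4)
macro 3: S0 reads c1=4 → after 2×micro: -2683/64; S1 reads c0=-2683/64 → after 3×micro: 4 ⇒ (c0=-2683/64, c1=4)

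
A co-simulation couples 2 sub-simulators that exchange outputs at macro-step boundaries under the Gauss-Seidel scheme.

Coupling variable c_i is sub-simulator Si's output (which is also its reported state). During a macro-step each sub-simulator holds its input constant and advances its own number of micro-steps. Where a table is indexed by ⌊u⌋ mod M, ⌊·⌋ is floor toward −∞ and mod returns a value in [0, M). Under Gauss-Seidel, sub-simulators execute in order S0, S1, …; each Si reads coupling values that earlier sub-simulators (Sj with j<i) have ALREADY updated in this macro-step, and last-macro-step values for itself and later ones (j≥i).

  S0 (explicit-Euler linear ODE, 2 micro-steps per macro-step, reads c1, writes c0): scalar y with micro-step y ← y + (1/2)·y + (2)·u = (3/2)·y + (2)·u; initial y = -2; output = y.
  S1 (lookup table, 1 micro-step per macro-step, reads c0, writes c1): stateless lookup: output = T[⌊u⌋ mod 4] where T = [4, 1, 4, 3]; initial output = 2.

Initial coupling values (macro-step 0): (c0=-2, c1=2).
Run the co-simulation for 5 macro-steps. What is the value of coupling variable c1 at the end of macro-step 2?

c1 at macro-step 2 = 1

macro 1: S0 reads c1=2 → after 2×micro: 11/2; S1 reads c0=11/2 → after 1×micro: 1 ⇒ (c0=11/2, c1=1)
macro 2: S0 reads c1=1 → after 2×micro: 139/8; S1 reads c0=139/8 → after 1×micro: 1 ⇒ (c0=139/8, c1=1)
macro 3: S0 reads c1=1 → after 2×micro: 1411/32; S1 reads c0=1411/32 → after 1×micro: 4 ⇒ (c0=1411/32, c1=4)
macro 4: S0 reads c1=4 → after 2×micro: 15259/128; S1 reads c0=15259/128 → after 1×micro: 3 ⇒ (c0=15259/128, c1=3)
macro 5: S0 reads c1=3 → after 2×micro: 145011/512; S1 reads c0=145011/512 → after 1×micro: 3 ⇒ (c0=145011/512, c1=3)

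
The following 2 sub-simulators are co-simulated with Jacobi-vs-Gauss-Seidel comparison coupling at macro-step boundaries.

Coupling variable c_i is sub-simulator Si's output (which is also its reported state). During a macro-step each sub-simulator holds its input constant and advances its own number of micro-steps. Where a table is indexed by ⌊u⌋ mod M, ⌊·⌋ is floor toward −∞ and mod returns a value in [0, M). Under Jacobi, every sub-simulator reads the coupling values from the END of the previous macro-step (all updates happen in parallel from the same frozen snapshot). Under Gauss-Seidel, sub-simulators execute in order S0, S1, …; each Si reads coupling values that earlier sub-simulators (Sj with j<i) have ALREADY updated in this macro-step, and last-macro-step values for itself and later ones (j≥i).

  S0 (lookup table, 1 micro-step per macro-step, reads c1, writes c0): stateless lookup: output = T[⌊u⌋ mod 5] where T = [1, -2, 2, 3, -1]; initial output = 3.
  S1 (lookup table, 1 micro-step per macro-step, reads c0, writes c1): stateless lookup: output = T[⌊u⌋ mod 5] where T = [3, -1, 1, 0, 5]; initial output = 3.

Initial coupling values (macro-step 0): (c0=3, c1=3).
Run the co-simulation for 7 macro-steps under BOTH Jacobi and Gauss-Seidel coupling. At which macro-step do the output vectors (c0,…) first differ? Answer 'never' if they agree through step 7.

first divergence at macro-step: 2

[Jacobi] macro 1: S0 reads c1=3 → after 1×micro: 3; S1 reads c0=3 → after 1×micro: 0 ⇒ (c0=3, c1=0)
[Jacobi] macro 2: S0 reads c1=0 → after 1×micro: 1; S1 reads c0=3 → after 1×micro: 0 ⇒ (c0=1, c1=0)
[Jacobi] macro 3: S0 reads c1=0 → after 1×micro: 1; S1 reads c0=1 → after 1×micro: -1 ⇒ (c0=1, c1=-1)
[Jacobi] macro 4: S0 reads c1=-1 → after 1×micro: -1; S1 reads c0=1 → after 1×micro: -1 ⇒ (c0=-1, c1=-1)
[Jacobi] macro 5: S0 reads c1=-1 → after 1×micro: -1; S1 reads c0=-1 → after 1×micro: 5 ⇒ (c0=-1, c1=5)
[Jacobi] macro 6: S0 reads c1=5 → after 1×micro: 1; S1 reads c0=-1 → after 1×micro: 5 ⇒ (c0=1, c1=5)
[Jacobi] macro 7: S0 reads c1=5 → after 1×micro: 1; S1 reads c0=1 → after 1×micro: -1 ⇒ (c0=1, c1=-1)
[Gauss-Seidel] macro 1: S0 reads c1=3 → after 1×micro: 3; S1 reads c0=3 → after 1×micro: 0 ⇒ (c0=3, c1=0)
[Gauss-Seidel] macro 2: S0 reads c1=0 → after 1×micro: 1; S1 reads c0=1 → after 1×micro: -1 ⇒ (c0=1, c1=-1)
[Gauss-Seidel] macro 3: S0 reads c1=-1 → after 1×micro: -1; S1 reads c0=-1 → after 1×micro: 5 ⇒ (c0=-1, c1=5)
[Gauss-Seidel] macro 4: S0 reads c1=5 → after 1×micro: 1; S1 reads c0=1 → after 1×micro: -1 ⇒ (c0=1, c1=-1)
[Gauss-Seidel] macro 5: S0 reads c1=-1 → after 1×micro: -1; S1 reads c0=-1 → after 1×micro: 5 ⇒ (c0=-1, c1=5)
[Gauss-Seidel] macro 6: S0 reads c1=5 → after 1×micro: 1; S1 reads c0=1 → after 1×micro: -1 ⇒ (c0=1, c1=-1)
[Gauss-Seidel] macro 7: S0 reads c1=-1 → after 1×micro: -1; S1 reads c0=-1 → after 1×micro: 5 ⇒ (c0=-1, c1=5)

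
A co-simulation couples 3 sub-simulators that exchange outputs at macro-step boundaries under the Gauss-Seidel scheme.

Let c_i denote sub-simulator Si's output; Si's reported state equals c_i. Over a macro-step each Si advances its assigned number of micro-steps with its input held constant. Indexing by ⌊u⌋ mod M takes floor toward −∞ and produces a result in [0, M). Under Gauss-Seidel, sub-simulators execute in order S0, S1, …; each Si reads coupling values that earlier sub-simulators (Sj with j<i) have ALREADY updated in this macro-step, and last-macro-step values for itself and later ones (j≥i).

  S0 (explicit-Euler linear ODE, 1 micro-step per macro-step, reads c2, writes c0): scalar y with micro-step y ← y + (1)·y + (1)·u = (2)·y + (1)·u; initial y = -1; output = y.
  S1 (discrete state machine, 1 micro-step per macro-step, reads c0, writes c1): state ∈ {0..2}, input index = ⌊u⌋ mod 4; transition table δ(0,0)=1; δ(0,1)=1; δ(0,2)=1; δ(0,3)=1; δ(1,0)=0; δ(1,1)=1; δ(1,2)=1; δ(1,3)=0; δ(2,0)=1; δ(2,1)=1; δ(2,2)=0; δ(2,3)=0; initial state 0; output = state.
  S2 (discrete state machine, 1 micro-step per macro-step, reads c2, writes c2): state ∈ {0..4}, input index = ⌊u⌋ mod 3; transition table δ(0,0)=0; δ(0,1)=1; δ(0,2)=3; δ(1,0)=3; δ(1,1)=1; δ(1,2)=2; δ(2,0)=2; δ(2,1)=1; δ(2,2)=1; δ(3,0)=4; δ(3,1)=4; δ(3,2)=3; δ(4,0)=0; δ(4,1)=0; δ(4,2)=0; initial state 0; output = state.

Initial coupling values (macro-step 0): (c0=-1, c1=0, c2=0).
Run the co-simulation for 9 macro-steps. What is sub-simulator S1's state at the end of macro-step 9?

S1 state at macro-step 9 = 1

macro 1: S0 reads c2=0 → after 1×micro: -2; S1 reads c0=-2 → after 1×micro: 1; S2 reads c2=0 → after 1×micro: 0 ⇒ (c0=-2, c1=1, c2=0)
macro 2: S0 reads c2=0 → after 1×micro: -4; S1 reads c0=-4 → after 1×micro: 0; S2 reads c2=0 → after 1×micro: 0 ⇒ (c0=-4, c1=0, c2=0)
macro 3: S0 reads c2=0 → after 1×micro: -8; S1 reads c0=-8 → after 1×micro: 1; S2 reads c2=0 → after 1×micro: 0 ⇒ (c0=-8, c1=1, c2=0)
macro 4: S0 reads c2=0 → after 1×micro: -16; S1 reads c0=-16 → after 1×micro: 0; S2 reads c2=0 → after 1×micro: 0 ⇒ (c0=-16, c1=0, c2=0)
macro 5: S0 reads c2=0 → after 1×micro: -32; S1 reads c0=-32 → after 1×micro: 1; S2 reads c2=0 → after 1×micro: 0 ⇒ (c0=-32, c1=1, c2=0)
macro 6: S0 reads c2=0 → after 1×micro: -64; S1 reads c0=-64 → after 1×micro: 0; S2 reads c2=0 → after 1×micro: 0 ⇒ (c0=-64, c1=0, c2=0)
macro 7: S0 reads c2=0 → after 1×micro: -128; S1 reads c0=-128 → after 1×micro: 1; S2 reads c2=0 → after 1×micro: 0 ⇒ (c0=-128, c1=1, c2=0)
macro 8: S0 reads c2=0 → after 1×micro: -256; S1 reads c0=-256 → after 1×micro: 0; S2 reads c2=0 → after 1×micro: 0 ⇒ (c0=-256, c1=0, c2=0)
macro 9: S0 reads c2=0 → after 1×micro: -512; S1 reads c0=-512 → after 1×micro: 1; S2 reads c2=0 → after 1×micro: 0 ⇒ (c0=-512, c1=1, c2=0)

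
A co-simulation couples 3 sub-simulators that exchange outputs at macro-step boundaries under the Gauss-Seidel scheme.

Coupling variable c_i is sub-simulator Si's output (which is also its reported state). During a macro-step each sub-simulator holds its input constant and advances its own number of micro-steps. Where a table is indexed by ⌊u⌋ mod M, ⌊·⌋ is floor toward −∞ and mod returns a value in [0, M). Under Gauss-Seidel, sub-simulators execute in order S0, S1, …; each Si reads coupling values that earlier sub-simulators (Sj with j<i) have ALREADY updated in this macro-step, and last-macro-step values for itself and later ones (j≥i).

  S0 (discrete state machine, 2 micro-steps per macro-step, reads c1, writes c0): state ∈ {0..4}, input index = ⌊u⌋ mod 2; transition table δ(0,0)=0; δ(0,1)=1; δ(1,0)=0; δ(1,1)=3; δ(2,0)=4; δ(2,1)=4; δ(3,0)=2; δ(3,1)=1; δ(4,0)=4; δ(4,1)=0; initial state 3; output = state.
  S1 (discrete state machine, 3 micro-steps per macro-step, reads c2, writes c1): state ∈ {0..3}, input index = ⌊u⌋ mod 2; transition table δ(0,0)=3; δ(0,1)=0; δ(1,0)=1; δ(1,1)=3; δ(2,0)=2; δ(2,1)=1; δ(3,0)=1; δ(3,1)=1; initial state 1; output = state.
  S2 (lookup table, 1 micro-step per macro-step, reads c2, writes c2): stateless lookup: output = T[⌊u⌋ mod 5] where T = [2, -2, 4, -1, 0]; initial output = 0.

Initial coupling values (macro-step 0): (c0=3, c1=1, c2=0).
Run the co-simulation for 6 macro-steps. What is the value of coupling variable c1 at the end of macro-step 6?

macro 1: S0 reads c1=1 → after 2×micro: 3; S1 reads c2=0 → after 3×micro: 1; S2 reads c2=0 → after 1×micro: 2 ⇒ (c0=3, c1=1, c2=2)
macro 2: S0 reads c1=1 → after 2×micro: 3; S1 reads c2=2 → after 3×micro: 1; S2 reads c2=2 → after 1×micro: 4 ⇒ (c0=3, c1=1, c2=4)
macro 3: S0 reads c1=1 → after 2×micro: 3; S1 reads c2=4 → after 3×micro: 1; S2 reads c2=4 → after 1×micro: 0 ⇒ (c0=3, c1=1, c2=0)
macro 4: S0 reads c1=1 → after 2×micro: 3; S1 reads c2=0 → after 3×micro: 1; S2 reads c2=0 → after 1×micro: 2 ⇒ (c0=3, c1=1, c2=2)
macro 5: S0 reads c1=1 → after 2×micro: 3; S1 reads c2=2 → after 3×micro: 1; S2 reads c2=2 → after 1×micro: 4 ⇒ (c0=3, c1=1, c2=4)
macro 6: S0 reads c1=1 → after 2×micro: 3; S1 reads c2=4 → after 3×micro: 1; S2 reads c2=4 → after 1×micro: 0 ⇒ (c0=3, c1=1, c2=0)

c1 at macro-step 6 = 1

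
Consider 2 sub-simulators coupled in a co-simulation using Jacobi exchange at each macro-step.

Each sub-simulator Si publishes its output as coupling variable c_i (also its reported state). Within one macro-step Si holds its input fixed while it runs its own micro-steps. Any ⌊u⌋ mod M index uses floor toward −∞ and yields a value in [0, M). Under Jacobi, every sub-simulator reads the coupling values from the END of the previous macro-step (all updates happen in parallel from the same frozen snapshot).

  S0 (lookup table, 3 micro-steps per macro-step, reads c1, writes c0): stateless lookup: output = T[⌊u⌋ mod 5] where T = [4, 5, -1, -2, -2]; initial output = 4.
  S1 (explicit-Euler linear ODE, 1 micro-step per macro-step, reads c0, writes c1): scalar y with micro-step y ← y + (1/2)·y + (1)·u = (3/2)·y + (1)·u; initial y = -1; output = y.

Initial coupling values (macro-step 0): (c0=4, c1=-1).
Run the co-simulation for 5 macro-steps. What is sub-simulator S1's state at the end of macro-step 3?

S1 state at macro-step 3 = 13/8

macro 1: S0 reads c1=-1 → after 3×micro: -2; S1 reads c0=4 → after 1×micro: 5/2 ⇒ (c0=-2, c1=5/2)
macro 2: S0 reads c1=5/2 → after 3×micro: -1; S1 reads c0=-2 → after 1×micro: 7/4 ⇒ (c0=-1, c1=7/4)
macro 3: S0 reads c1=7/4 → after 3×micro: 5; S1 reads c0=-1 → after 1×micro: 13/8 ⇒ (c0=5, c1=13/8)
macro 4: S0 reads c1=13/8 → after 3×micro: 5; S1 reads c0=5 → after 1×micro: 119/16 ⇒ (c0=5, c1=119/16)
macro 5: S0 reads c1=119/16 → after 3×micro: -1; S1 reads c0=5 → after 1×micro: 517/32 ⇒ (c0=-1, c1=517/32)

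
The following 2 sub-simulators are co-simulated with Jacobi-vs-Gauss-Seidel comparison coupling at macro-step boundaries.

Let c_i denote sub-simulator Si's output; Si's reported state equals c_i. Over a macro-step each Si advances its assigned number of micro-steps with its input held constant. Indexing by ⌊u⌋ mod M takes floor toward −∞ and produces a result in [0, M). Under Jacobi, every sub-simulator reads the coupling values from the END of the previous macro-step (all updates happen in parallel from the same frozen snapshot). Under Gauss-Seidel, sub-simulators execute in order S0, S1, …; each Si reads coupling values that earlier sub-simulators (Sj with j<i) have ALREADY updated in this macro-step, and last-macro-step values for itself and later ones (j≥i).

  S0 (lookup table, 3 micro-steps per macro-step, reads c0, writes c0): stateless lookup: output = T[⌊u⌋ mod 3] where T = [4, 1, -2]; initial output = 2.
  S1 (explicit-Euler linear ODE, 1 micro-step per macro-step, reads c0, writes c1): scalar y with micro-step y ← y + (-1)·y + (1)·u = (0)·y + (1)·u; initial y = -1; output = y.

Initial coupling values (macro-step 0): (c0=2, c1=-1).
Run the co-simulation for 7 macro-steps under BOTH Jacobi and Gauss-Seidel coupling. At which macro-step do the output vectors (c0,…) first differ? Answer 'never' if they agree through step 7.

[Jacobi] macro 1: S0 reads c0=2 → after 3×micro: -2; S1 reads c0=2 → after 1×micro: 2 ⇒ (c0=-2, c1=2)
[Jacobi] macro 2: S0 reads c0=-2 → after 3×micro: 1; S1 reads c0=-2 → after 1×micro: -2 ⇒ (c0=1, c1=-2)
[Jacobi] macro 3: S0 reads c0=1 → after 3×micro: 1; S1 reads c0=1 → after 1×micro: 1 ⇒ (c0=1, c1=1)
[Jacobi] macro 4: S0 reads c0=1 → after 3×micro: 1; S1 reads c0=1 → after 1×micro: 1 ⇒ (c0=1, c1=1)
[Jacobi] macro 5: S0 reads c0=1 → after 3×micro: 1; S1 reads c0=1 → after 1×micro: 1 ⇒ (c0=1, c1=1)
[Jacobi] macro 6: S0 reads c0=1 → after 3×micro: 1; S1 reads c0=1 → after 1×micro: 1 ⇒ (c0=1, c1=1)
[Jacobi] macro 7: S0 reads c0=1 → after 3×micro: 1; S1 reads c0=1 → after 1×micro: 1 ⇒ (c0=1, c1=1)
[Gauss-Seidel] macro 1: S0 reads c0=2 → after 3×micro: -2; S1 reads c0=-2 → after 1×micro: -2 ⇒ (c0=-2, c1=-2)
[Gauss-Seidel] macro 2: S0 reads c0=-2 → after 3×micro: 1; S1 reads c0=1 → after 1×micro: 1 ⇒ (c0=1, c1=1)
[Gauss-Seidel] macro 3: S0 reads c0=1 → after 3×micro: 1; S1 reads c0=1 → after 1×micro: 1 ⇒ (c0=1, c1=1)
[Gauss-Seidel] macro 4: S0 reads c0=1 → after 3×micro: 1; S1 reads c0=1 → after 1×micro: 1 ⇒ (c0=1, c1=1)
[Gauss-Seidel] macro 5: S0 reads c0=1 → after 3×micro: 1; S1 reads c0=1 → after 1×micro: 1 ⇒ (c0=1, c1=1)
[Gauss-Seidel] macro 6: S0 reads c0=1 → after 3×micro: 1; S1 reads c0=1 → after 1×micro: 1 ⇒ (c0=1, c1=1)
[Gauss-Seidel] macro 7: S0 reads c0=1 → after 3×micro: 1; S1 reads c0=1 → after 1×micro: 1 ⇒ (c0=1, c1=1)

first divergence at macro-step: 1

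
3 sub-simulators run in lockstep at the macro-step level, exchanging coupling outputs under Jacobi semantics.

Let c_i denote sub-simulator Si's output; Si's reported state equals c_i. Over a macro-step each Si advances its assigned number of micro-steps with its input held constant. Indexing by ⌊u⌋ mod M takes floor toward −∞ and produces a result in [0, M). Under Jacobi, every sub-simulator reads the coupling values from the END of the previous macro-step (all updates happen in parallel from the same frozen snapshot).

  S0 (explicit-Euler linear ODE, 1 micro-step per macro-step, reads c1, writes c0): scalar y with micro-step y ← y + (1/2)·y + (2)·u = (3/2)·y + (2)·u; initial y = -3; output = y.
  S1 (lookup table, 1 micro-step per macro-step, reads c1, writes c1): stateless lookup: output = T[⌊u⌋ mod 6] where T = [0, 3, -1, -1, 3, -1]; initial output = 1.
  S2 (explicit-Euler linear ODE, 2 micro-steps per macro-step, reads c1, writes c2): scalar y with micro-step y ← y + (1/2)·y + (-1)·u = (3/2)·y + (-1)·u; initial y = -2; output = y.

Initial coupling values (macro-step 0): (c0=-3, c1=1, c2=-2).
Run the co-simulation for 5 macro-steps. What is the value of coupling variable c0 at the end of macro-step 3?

macro 1: S0 reads c1=1 → after 1×micro: -5/2; S1 reads c1=1 → after 1×micro: 3; S2 reads c1=1 → after 2×micro: -7 ⇒ (c0=-5/2, c1=3, c2=-7)
macro 2: S0 reads c1=3 → after 1×micro: 9/4; S1 reads c1=3 → after 1×micro: -1; S2 reads c1=3 → after 2×micro: -93/4 ⇒ (c0=9/4, c1=-1, c2=-93/4)
macro 3: S0 reads c1=-1 → after 1×micro: 11/8; S1 reads c1=-1 → after 1×micro: -1; S2 reads c1=-1 → after 2×micro: -797/16 ⇒ (c0=11/8, c1=-1, c2=-797/16)
macro 4: S0 reads c1=-1 → after 1×micro: 1/16; S1 reads c1=-1 → after 1×micro: -1; S2 reads c1=-1 → after 2×micro: -7013/64 ⇒ (c0=1/16, c1=-1, c2=-7013/64)
macro 5: S0 reads c1=-1 → after 1×micro: -61/32; S1 reads c1=-1 → after 1×micro: -1; S2 reads c1=-1 → after 2×micro: -62477/256 ⇒ (c0=-61/32, c1=-1, c2=-62477/256)

c0 at macro-step 3 = 11/8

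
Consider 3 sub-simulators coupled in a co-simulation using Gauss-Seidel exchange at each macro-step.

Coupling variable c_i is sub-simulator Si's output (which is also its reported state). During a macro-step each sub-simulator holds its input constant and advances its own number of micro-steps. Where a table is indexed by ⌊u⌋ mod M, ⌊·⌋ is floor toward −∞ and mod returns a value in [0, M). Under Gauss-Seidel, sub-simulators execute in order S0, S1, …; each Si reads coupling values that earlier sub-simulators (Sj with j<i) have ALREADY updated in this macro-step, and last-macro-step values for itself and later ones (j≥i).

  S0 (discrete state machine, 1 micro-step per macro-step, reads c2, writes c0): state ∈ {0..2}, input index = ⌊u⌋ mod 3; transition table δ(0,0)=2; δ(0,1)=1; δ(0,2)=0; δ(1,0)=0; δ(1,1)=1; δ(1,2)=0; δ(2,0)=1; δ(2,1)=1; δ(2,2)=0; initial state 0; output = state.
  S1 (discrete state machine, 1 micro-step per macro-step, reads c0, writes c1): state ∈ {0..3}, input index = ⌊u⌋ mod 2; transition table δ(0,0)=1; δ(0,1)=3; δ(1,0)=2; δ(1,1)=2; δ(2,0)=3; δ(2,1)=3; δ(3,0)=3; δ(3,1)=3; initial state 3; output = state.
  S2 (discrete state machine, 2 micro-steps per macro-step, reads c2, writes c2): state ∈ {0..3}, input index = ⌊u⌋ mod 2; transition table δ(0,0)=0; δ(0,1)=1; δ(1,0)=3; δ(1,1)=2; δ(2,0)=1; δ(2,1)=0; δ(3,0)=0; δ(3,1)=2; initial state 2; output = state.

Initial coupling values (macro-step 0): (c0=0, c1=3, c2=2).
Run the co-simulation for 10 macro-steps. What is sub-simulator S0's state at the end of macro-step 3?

macro 1: S0 reads c2=2 → after 1×micro: 0; S1 reads c0=0 → after 1×micro: 3; S2 reads c2=2 → after 2×micro: 3 ⇒ (c0=0, c1=3, c2=3)
macro 2: S0 reads c2=3 → after 1×micro: 2; S1 reads c0=2 → after 1×micro: 3; S2 reads c2=3 → after 2×micro: 0 ⇒ (c0=2, c1=3, c2=0)
macro 3: S0 reads c2=0 → after 1×micro: 1; S1 reads c0=1 → after 1×micro: 3; S2 reads c2=0 → after 2×micro: 0 ⇒ (c0=1, c1=3, c2=0)
macro 4: S0 reads c2=0 → after 1×micro: 0; S1 reads c0=0 → after 1×micro: 3; S2 reads c2=0 → after 2×micro: 0 ⇒ (c0=0, c1=3, c2=0)
macro 5: S0 reads c2=0 → after 1×micro: 2; S1 reads c0=2 → after 1×micro: 3; S2 reads c2=0 → after 2×micro: 0 ⇒ (c0=2, c1=3, c2=0)
macro 6: S0 reads c2=0 → after 1×micro: 1; S1 reads c0=1 → after 1×micro: 3; S2 reads c2=0 → after 2×micro: 0 ⇒ (c0=1, c1=3, c2=0)
macro 7: S0 reads c2=0 → after 1×micro: 0; S1 reads c0=0 → after 1×micro: 3; S2 reads c2=0 → after 2×micro: 0 ⇒ (c0=0, c1=3, c2=0)
macro 8: S0 reads c2=0 → after 1×micro: 2; S1 reads c0=2 → after 1×micro: 3; S2 reads c2=0 → after 2×micro: 0 ⇒ (c0=2, c1=3, c2=0)
macro 9: S0 reads c2=0 → after 1×micro: 1; S1 reads c0=1 → after 1×micro: 3; S2 reads c2=0 → after 2×micro: 0 ⇒ (c0=1, c1=3, c2=0)
macro 10: S0 reads c2=0 → after 1×micro: 0; S1 reads c0=0 → after 1×micro: 3; S2 reads c2=0 → after 2×micro: 0 ⇒ (c0=0, c1=3, c2=0)

S0 state at macro-step 3 = 1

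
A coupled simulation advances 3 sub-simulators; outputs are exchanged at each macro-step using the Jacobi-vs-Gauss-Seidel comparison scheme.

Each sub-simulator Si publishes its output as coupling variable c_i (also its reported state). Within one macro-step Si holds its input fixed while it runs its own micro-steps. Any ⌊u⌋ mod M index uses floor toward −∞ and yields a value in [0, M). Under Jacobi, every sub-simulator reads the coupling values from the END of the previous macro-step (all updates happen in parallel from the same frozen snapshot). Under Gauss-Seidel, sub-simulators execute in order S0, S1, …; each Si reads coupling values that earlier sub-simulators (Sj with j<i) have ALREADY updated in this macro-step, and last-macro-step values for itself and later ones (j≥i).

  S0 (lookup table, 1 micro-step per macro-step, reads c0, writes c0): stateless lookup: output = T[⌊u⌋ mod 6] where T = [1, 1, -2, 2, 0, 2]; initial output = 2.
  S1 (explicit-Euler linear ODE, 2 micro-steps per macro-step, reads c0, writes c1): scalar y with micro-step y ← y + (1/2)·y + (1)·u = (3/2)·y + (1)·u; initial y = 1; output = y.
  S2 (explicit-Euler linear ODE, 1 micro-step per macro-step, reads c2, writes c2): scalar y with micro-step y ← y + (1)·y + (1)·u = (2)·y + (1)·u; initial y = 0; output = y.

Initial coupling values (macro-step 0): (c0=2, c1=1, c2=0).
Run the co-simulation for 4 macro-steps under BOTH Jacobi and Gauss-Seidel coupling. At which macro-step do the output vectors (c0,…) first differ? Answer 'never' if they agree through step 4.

first divergence at macro-step: 1

[Jacobi] macro 1: S0 reads c0=2 → after 1×micro: -2; S1 reads c0=2 → after 2×micro: 29/4; S2 reads c2=0 → after 1×micro: 0 ⇒ (c0=-2, c1=29/4, c2=0)
[Jacobi] macro 2: S0 reads c0=-2 → after 1×micro: 0; S1 reads c0=-2 → after 2×micro: 181/16; S2 reads c2=0 → after 1×micro: 0 ⇒ (c0=0, c1=181/16, c2=0)
[Jacobi] macro 3: S0 reads c0=0 → after 1×micro: 1; S1 reads c0=0 → after 2×micro: 1629/64; S2 reads c2=0 → after 1×micro: 0 ⇒ (c0=1, c1=1629/64, c2=0)
[Jacobi] macro 4: S0 reads c0=1 → after 1×micro: 1; S1 reads c0=1 → after 2×micro: 15301/256; S2 reads c2=0 → after 1×micro: 0 ⇒ (c0=1, c1=15301/256, c2=0)
[Gauss-Seidel] macro 1: S0 reads c0=2 → after 1×micro: -2; S1 reads c0=-2 → after 2×micro: -11/4; S2 reads c2=0 → after 1×micro: 0 ⇒ (c0=-2, c1=-11/4, c2=0)
[Gauss-Seidel] macro 2: S0 reads c0=-2 → after 1×micro: 0; S1 reads c0=0 → after 2×micro: -99/16; S2 reads c2=0 → after 1×micro: 0 ⇒ (c0=0, c1=-99/16, c2=0)
[Gauss-Seidel] macro 3: S0 reads c0=0 → after 1×micro: 1; S1 reads c0=1 → after 2×micro: -731/64; S2 reads c2=0 → after 1×micro: 0 ⇒ (c0=1, c1=-731/64, c2=0)
[Gauss-Seidel] macro 4: S0 reads c0=1 → after 1×micro: 1; S1 reads c0=1 → after 2×micro: -5939/256; S2 reads c2=0 → after 1×micro: 0 ⇒ (c0=1, c1=-5939/256, c2=0)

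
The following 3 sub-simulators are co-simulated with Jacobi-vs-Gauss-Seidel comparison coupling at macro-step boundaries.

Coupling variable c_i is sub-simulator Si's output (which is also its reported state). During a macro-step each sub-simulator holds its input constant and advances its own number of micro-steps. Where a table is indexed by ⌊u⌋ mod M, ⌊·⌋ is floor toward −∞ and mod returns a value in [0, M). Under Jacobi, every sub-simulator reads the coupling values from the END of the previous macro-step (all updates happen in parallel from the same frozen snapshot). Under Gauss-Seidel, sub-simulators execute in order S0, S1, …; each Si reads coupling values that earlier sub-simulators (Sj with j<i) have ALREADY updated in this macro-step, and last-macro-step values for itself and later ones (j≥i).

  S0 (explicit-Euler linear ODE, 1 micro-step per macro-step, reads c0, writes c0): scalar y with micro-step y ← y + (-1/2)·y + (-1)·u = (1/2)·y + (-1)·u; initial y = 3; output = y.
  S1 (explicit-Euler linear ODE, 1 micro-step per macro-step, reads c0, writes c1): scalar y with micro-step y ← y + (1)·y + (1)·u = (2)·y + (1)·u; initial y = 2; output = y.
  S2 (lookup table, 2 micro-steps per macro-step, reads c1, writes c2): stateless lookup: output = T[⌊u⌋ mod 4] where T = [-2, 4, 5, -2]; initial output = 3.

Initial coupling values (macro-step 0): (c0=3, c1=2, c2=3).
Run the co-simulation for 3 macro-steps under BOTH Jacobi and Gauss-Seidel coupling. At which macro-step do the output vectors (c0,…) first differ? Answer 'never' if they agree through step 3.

[Jacobi] macro 1: S0 reads c0=3 → after 1×micro: -3/2; S1 reads c0=3 → after 1×micro: 7; S2 reads c1=2 → after 2×micro: 5 ⇒ (c0=-3/2, c1=7, c2=5)
[Jacobi] macro 2: S0 reads c0=-3/2 → after 1×micro: 3/4; S1 reads c0=-3/2 → after 1×micro: 25/2; S2 reads c1=7 → after 2×micro: -2 ⇒ (c0=3/4, c1=25/2, c2=-2)
[Jacobi] macro 3: S0 reads c0=3/4 → after 1×micro: -3/8; S1 reads c0=3/4 → after 1×micro: 103/4; S2 reads c1=25/2 → after 2×micro: -2 ⇒ (c0=-3/8, c1=103/4, c2=-2)
[Gauss-Seidel] macro 1: S0 reads c0=3 → after 1×micro: -3/2; S1 reads c0=-3/2 → after 1×micro: 5/2; S2 reads c1=5/2 → after 2×micro: 5 ⇒ (c0=-3/2, c1=5/2, c2=5)
[Gauss-Seidel] macro 2: S0 reads c0=-3/2 → after 1×micro: 3/4; S1 reads c0=3/4 → after 1×micro: 23/4; S2 reads c1=23/4 → after 2×micro: 4 ⇒ (c0=3/4, c1=23/4, c2=4)
[Gauss-Seidel] macro 3: S0 reads c0=3/4 → after 1×micro: -3/8; S1 reads c0=-3/8 → after 1×micro: 89/8; S2 reads c1=89/8 → after 2×micro: -2 ⇒ (c0=-3/8, c1=89/8, c2=-2)

first divergence at macro-step: 1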